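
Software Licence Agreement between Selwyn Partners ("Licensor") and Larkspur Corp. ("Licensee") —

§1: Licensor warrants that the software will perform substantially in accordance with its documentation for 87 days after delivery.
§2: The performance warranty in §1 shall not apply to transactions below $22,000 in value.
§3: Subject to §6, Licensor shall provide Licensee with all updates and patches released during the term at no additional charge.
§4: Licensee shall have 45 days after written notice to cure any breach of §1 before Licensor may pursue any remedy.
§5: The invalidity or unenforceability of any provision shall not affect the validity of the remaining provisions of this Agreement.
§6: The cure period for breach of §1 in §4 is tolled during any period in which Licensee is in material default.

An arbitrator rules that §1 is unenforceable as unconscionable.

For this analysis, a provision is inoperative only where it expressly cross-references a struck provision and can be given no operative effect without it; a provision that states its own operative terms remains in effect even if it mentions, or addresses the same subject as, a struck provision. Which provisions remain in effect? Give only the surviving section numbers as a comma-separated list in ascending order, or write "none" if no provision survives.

3, 5

§1 is struck. §2 does nothing except set the carve-out from the performance warranty by reference to §1; with §1 gone it has no independent effect and is inoperative. §4 operates only by reference to §1, so it falls with §1. §6 operates only by reference to §4, so it falls with §4. §3 mentions §6 but its own obligation stands independently of §6, so §3 is not affected. Under the severability clause in §5, the remaining provisions continue in force. The provisions still in force are §3 and §5.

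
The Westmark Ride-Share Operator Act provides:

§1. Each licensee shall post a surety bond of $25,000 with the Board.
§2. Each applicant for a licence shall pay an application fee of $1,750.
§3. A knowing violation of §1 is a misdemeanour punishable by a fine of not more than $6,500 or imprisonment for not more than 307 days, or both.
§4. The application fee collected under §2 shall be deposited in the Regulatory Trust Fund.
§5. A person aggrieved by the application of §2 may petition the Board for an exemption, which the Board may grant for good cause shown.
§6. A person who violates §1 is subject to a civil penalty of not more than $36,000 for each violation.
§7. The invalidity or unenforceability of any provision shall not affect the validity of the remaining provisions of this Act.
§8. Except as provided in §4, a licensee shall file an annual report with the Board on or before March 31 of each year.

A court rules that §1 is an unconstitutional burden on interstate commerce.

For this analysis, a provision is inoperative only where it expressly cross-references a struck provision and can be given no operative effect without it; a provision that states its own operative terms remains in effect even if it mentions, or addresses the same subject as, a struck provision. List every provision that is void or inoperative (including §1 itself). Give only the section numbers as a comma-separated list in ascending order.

§1 is struck. The only function of §3 is the criminal penalty for violating §1, so it cannot stand once §1 is removed. §6 operates only by reference to §1, so it falls with §1. §7 is a severability clause and preserves every provision that can still be given independent effect. That leaves §2, §4, §5, §7, and §8 in effect.

1, 3, 6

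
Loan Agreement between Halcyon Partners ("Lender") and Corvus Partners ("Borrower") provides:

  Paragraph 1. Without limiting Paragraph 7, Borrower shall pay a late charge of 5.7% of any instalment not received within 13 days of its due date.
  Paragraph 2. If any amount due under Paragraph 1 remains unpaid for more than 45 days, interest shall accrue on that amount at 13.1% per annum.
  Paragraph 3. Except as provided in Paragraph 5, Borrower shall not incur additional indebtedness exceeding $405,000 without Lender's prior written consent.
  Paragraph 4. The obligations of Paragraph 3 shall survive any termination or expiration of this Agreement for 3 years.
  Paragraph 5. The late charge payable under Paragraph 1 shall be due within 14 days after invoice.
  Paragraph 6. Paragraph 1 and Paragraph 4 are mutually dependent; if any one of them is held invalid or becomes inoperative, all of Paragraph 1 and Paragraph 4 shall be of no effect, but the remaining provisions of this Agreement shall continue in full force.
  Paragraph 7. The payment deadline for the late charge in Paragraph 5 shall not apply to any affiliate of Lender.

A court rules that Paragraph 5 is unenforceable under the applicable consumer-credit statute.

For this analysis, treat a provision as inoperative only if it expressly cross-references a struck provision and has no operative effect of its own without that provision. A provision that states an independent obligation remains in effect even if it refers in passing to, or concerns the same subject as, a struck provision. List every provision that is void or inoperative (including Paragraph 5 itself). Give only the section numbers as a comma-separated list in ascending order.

Paragraph 5 is struck. Paragraph 7 operates only by reference to Paragraph 5, so it falls with Paragraph 5. Although Paragraph 3 refers to Paragraph 5, its operative terms do not depend on Paragraph 5, so it remains in effect. Paragraph 1 mentions Paragraph 7 but its own obligation stands independently of Paragraph 7, so Paragraph 1 is not affected. Paragraph 6 ties Paragraph 1 and Paragraph 4 together, but none of those is affected here; the remaining provisions continue in force under Paragraph 6. The provisions still in force are Paragraph 1, Paragraph 2, Paragraph 3, Paragraph 4, and Paragraph 6.

5, 7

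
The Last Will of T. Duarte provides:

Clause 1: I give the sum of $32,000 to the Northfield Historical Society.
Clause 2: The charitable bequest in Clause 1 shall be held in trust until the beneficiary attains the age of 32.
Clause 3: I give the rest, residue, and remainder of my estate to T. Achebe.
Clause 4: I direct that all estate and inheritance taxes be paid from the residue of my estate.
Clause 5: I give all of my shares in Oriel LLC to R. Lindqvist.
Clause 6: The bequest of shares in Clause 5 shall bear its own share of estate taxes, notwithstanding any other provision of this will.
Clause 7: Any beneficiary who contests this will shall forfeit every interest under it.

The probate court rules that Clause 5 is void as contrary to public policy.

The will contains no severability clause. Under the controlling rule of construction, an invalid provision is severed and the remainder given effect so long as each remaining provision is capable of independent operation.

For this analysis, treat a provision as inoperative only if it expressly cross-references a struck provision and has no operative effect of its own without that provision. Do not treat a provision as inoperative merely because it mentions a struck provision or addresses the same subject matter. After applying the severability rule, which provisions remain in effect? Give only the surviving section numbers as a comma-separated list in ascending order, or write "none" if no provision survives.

1, 2, 3, 4, 7

Clause 5 is struck. Clause 6 has no operative effect of its own apart from Clause 5 and is therefore inoperative. With no severability clause, the stated default rule severs what cannot stand and enforces each remaining provision that can operate on its own. That leaves Clause 1, Clause 2, Clause 3, Clause 4, and Clause 7 in effect.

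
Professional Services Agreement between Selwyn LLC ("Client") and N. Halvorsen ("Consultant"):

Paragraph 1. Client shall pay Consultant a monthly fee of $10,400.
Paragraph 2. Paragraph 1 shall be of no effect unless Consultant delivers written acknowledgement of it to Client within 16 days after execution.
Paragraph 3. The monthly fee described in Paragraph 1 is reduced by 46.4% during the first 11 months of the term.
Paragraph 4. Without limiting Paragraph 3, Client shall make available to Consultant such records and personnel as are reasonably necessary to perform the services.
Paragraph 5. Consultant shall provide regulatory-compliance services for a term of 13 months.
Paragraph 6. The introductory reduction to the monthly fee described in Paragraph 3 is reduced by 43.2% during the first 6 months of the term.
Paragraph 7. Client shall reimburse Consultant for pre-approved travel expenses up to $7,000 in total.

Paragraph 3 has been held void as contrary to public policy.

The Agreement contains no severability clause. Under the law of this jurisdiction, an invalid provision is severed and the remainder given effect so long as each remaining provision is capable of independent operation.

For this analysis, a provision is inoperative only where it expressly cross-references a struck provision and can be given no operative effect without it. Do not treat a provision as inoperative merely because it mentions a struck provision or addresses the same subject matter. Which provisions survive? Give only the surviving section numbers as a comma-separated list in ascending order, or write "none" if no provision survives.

1, 2, 4, 5, 7

Paragraph 3 is struck. Paragraph 6 operates only by reference to Paragraph 3, so it falls with Paragraph 3. Paragraph 4 mentions Paragraph 3 but its own obligation stands independently of Paragraph 3, so Paragraph 4 is not affected. With no severability clause, the stated default rule severs what cannot stand and enforces each remaining provision that can operate on its own. That leaves Paragraph 1, Paragraph 2, Paragraph 4, Paragraph 5, and Paragraph 7 in effect.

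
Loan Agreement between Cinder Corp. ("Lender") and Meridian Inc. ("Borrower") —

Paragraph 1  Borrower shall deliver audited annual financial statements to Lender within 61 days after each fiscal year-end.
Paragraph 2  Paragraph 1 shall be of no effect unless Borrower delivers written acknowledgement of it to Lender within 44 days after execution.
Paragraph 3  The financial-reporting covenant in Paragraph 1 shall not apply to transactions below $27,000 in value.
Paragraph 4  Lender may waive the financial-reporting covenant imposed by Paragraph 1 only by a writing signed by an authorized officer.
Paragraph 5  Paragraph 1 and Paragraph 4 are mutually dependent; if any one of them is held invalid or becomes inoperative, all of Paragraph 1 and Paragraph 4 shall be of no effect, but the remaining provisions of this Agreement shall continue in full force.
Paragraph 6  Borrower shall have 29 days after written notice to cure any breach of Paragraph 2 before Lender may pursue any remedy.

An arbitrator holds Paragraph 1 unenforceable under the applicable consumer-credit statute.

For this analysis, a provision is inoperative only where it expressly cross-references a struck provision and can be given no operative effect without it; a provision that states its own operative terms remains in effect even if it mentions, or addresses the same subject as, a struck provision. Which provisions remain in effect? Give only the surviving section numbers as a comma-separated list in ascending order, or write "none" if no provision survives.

5

Paragraph 1 is struck. Paragraph 2 merely fixes the acknowledgement condition for Paragraph 1; with Paragraph 1 gone it has nothing to operate on and falls away. Paragraph 3 has no operative effect of its own apart from Paragraph 1 and is therefore inoperative. The only function of Paragraph 4 is the waiver condition for Paragraph 1, so it cannot stand once Paragraph 1 is removed. Paragraph 6 has no operative effect of its own apart from Paragraph 2 and is therefore inoperative. Paragraph 5 declares Paragraph 1 and Paragraph 4 mutually dependent; since one of them has fallen, all of them are of no effect. The remainder continues in force under Paragraph 5. Only Paragraph 5 remains in effect.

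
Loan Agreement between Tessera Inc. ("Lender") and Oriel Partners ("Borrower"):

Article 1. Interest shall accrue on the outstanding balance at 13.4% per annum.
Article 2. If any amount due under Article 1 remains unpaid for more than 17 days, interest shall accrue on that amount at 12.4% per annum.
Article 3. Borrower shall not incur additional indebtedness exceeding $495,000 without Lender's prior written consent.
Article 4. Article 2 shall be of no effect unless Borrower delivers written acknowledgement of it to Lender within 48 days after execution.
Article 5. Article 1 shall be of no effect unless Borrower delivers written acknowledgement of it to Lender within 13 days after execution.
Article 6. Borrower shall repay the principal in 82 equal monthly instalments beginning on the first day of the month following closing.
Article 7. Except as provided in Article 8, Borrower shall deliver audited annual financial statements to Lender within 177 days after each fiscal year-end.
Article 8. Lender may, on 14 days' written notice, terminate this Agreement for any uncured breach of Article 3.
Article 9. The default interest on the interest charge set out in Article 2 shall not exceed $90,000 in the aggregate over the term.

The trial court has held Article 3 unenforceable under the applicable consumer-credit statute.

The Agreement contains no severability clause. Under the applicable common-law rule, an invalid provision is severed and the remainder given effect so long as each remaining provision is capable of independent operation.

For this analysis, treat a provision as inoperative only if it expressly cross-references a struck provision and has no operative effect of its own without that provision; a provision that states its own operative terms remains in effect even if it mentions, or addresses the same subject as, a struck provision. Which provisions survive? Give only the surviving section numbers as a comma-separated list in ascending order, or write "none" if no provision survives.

1, 2, 4, 5, 6, 7, 9

Article 3 is struck. The only function of Article 8 is the termination right for breach of Article 3, so it cannot stand once Article 3 is removed. Article 7 mentions Article 8 but its own obligation stands independently of Article 8, so Article 7 is not affected. With no severability clause, the stated default rule severs what cannot stand and enforces each remaining provision that can operate on its own. The provisions still in force are Article 1, Article 2, Article 4, Article 5, Article 6, Article 7, and Article 9.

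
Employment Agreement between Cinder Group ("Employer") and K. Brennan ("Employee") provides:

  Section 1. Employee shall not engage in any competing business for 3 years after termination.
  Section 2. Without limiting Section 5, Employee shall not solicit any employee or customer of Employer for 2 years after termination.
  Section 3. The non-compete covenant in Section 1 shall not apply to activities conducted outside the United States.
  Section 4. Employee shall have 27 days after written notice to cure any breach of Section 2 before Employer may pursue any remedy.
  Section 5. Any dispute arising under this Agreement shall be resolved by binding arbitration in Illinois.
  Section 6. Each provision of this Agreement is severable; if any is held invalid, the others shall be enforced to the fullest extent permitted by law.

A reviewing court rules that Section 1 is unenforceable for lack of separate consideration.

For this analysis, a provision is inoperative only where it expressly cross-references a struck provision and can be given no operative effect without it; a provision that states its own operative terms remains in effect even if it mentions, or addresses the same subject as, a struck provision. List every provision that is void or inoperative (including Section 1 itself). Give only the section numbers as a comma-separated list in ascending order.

1, 3

Section 1 is struck. Section 3 does nothing except set the carve-out from the non-compete covenant by reference to Section 1; with Section 1 gone it has no independent effect and is inoperative. Under the severability clause in Section 6, the remaining provisions continue in force. The provisions still in force are Section 2, Section 4, Section 5, and Section 6.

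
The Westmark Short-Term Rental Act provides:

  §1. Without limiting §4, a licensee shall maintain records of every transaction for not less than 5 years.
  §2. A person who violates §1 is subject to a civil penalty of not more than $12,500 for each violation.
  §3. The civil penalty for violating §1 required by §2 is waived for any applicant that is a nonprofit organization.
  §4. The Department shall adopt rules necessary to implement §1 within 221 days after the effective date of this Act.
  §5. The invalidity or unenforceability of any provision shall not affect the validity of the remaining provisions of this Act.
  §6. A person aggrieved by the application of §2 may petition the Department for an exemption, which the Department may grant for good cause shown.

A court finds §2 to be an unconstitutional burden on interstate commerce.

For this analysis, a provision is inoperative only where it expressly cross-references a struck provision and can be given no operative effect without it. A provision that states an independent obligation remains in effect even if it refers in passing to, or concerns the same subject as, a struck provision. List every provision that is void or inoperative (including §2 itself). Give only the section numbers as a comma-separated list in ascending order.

2, 3, 6

§2 is struck. §3 operates only by reference to §2, so it falls with §2. §6 merely fixes the exemption procedure for §2; with §2 gone it has nothing to operate on and falls away. Under the severability clause in §5, the remaining provisions continue in force. The provisions still in force are §1, §4, and §5.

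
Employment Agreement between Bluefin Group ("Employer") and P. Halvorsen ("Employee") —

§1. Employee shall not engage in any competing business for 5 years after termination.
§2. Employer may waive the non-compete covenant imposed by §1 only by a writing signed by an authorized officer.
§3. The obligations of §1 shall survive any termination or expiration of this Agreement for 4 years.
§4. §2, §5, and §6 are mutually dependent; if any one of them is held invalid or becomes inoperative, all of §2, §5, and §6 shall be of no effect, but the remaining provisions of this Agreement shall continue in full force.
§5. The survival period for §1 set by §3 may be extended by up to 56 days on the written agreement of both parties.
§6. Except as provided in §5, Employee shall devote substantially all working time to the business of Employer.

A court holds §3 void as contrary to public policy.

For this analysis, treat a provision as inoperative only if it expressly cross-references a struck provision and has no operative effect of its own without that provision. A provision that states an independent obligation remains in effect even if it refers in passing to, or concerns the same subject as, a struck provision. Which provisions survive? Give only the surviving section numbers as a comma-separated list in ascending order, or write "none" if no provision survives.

1, 4

§3 is struck. §5 has no operative effect of its own apart from §3 and is therefore inoperative. §4 declares §2, §5, and §6 mutually dependent; since one of them has fallen, all of them are of no effect. That brings down §2 and §6 as well. The remainder continues in force under §4. That leaves §1 and §4 in effect.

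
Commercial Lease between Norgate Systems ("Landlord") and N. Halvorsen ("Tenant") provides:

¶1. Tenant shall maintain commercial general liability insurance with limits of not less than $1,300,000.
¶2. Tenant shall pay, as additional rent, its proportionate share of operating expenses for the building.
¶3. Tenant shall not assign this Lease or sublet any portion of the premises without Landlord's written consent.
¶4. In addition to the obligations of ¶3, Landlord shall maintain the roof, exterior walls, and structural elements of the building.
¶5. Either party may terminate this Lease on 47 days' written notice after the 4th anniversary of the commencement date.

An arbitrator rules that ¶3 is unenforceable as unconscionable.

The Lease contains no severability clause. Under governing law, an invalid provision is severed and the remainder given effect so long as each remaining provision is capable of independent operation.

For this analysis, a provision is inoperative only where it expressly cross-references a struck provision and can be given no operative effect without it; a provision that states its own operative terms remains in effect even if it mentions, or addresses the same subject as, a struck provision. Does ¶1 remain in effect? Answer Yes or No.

¶3 is struck. ¶4 mentions ¶3 but its own obligation stands independently of ¶3, so ¶4 is not affected. No other provision's operative terms depend on ¶3. Under the stated default rule, only provisions that cannot operate independently fall away; the rest are enforced. The provisions still in force are ¶1, ¶2, ¶4, and ¶5. ¶1 is among the surviving provisions, so the answer is yes.

Yes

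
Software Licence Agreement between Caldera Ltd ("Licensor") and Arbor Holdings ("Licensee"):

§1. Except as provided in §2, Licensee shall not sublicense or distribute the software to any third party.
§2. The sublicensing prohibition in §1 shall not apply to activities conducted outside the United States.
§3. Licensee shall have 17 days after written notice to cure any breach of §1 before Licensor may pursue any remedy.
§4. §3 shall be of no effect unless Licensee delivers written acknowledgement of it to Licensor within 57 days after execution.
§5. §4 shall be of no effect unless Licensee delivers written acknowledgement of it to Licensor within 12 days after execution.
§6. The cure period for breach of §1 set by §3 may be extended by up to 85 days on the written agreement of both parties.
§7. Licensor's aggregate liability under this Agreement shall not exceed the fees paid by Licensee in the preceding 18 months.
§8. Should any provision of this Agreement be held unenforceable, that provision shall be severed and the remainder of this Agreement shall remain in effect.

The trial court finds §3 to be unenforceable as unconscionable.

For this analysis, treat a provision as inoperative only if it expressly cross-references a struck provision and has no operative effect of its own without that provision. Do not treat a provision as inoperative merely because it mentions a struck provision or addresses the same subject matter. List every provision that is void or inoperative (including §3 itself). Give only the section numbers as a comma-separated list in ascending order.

§3 is struck. The only function of §4 is the acknowledgement condition for §3, so it cannot stand once §3 is removed. §6 does nothing except set the extension of the cure period for breach of §1 by reference to §3; with §3 gone it has no independent effect and is inoperative. §5 merely fixes the acknowledgement condition for §4; with §4 gone it has nothing to operate on and falls away. Under the severability clause in §8, the remaining provisions continue in force. That leaves §1, §2, §7, and §8 in effect.

3, 4, 5, 6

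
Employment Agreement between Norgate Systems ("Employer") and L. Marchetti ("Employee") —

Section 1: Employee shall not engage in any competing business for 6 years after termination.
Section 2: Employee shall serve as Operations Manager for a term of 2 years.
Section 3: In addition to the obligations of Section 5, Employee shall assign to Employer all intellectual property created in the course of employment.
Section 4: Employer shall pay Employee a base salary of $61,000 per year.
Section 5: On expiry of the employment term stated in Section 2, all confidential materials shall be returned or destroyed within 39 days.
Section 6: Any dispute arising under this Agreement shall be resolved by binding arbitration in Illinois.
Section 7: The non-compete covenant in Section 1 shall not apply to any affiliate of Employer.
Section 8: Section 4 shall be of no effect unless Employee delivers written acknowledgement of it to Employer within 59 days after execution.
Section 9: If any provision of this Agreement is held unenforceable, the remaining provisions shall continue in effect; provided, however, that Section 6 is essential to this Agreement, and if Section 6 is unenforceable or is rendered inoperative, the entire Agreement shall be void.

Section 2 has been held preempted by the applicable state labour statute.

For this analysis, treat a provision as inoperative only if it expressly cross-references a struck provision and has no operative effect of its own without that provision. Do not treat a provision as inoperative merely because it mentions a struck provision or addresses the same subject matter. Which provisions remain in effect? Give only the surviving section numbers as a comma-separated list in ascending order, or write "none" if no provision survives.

Section 2 is struck. Section 5 operates only by reference to Section 2, so it falls with Section 2. Section 3 mentions Section 5 but its own obligation stands independently of Section 5, so Section 3 is not affected. Section 9 makes Section 6 an essential term, but Section 6 is unaffected, so the severability proviso in Section 9 preserves the remaining provisions. The provisions still in force are Section 1, Section 3, Section 4, Section 6, Section 7, Section 8, and Section 9.

1, 3, 4, 6, 7, 8, 9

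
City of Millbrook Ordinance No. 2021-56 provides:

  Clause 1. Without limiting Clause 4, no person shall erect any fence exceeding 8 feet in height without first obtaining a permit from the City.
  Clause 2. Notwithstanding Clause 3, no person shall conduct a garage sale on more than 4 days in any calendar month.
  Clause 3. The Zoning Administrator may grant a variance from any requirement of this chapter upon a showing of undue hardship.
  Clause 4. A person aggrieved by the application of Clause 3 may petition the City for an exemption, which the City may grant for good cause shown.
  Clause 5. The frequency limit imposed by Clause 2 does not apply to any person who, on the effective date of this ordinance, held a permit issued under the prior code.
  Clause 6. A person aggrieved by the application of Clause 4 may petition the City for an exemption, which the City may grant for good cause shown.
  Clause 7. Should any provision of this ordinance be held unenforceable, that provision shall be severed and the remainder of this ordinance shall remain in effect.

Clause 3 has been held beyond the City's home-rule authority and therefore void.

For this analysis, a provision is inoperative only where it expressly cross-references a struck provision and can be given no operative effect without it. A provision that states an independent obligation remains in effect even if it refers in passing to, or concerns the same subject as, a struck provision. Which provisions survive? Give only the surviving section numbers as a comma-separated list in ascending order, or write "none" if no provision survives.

Clause 3 is struck. The only function of Clause 4 is the exemption procedure for Clause 3, so it cannot stand once Clause 3 is removed. The only function of Clause 6 is the exemption procedure for Clause 4, so it cannot stand once Clause 4 is removed. Clause 1 mentions Clause 4 but its own obligation stands independently of Clause 4, so Clause 1 is not affected. Clause 2 mentions Clause 3 but its own obligation stands independently of Clause 3, so Clause 2 is not affected. Clause 7 is a severability clause and preserves every provision that can still be given independent effect. The provisions still in force are Clause 1, Clause 2, Clause 5, and Clause 7.

1, 2, 5, 7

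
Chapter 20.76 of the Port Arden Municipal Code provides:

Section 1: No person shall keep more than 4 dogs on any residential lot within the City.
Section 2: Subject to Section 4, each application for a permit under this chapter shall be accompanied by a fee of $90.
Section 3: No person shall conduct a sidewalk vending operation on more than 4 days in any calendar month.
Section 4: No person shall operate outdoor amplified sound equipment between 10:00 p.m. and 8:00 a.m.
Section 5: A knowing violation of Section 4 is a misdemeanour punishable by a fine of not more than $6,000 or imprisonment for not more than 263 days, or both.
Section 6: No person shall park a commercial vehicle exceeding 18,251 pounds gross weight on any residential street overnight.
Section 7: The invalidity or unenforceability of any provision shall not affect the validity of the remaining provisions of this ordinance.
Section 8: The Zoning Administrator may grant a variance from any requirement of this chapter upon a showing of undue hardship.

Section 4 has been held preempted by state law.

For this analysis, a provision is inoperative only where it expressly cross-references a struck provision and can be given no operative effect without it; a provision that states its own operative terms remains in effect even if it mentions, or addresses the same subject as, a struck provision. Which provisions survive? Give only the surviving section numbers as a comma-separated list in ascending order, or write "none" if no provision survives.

1, 2, 3, 6, 7, 8

Section 4 is struck. Section 5 has no operative effect of its own apart from Section 4 and is therefore inoperative. Although Section 2 refers to Section 4, its operative terms do not depend on Section 4, so it remains in effect. Under the severability clause in Section 7, the remaining provisions continue in force. The provisions still in force are Section 1, Section 2, Section 3, Section 6, Section 7, and Section 8.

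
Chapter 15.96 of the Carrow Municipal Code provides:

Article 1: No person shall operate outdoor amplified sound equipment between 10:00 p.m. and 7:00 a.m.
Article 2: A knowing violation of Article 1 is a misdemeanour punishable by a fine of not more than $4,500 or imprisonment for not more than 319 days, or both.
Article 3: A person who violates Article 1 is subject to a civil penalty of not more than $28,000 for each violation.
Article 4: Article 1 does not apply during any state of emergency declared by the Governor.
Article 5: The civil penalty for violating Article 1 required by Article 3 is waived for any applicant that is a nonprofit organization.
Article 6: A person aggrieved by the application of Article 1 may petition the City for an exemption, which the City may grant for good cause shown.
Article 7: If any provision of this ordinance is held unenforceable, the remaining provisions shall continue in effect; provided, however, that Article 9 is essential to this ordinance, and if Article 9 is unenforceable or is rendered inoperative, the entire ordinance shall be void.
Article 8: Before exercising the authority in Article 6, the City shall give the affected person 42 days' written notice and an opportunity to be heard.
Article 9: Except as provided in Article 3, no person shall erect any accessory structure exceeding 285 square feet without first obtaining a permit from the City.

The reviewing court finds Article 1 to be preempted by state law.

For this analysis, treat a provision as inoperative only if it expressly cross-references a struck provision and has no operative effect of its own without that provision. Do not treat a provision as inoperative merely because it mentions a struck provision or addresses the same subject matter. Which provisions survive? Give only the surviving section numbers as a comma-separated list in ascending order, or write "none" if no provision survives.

Article 1 is struck. Article 2 merely fixes the criminal penalty for violating Article 1; with Article 1 gone it has nothing to operate on and falls away. The only function of Article 3 is the civil penalty for violating Article 1, so it cannot stand once Article 1 is removed. Article 4 merely fixes the emergency suspension of Article 1; with Article 1 gone it has nothing to operate on and falls away. The only function of Article 6 is the exemption procedure for Article 1, so it cannot stand once Article 1 is removed. Article 5 operates only by reference to Article 3, so it falls with Article 3. Article 8 operates only by reference to Article 6, so it falls with Article 6. Article 9 mentions Article 3 but its own obligation stands independently of Article 3, so Article 9 is not affected. Article 7 makes Article 9 an essential term, but Article 9 is unaffected, so the severability proviso in Article 7 preserves the remaining provisions. The provisions still in force are Article 7 and Article 9.

7, 9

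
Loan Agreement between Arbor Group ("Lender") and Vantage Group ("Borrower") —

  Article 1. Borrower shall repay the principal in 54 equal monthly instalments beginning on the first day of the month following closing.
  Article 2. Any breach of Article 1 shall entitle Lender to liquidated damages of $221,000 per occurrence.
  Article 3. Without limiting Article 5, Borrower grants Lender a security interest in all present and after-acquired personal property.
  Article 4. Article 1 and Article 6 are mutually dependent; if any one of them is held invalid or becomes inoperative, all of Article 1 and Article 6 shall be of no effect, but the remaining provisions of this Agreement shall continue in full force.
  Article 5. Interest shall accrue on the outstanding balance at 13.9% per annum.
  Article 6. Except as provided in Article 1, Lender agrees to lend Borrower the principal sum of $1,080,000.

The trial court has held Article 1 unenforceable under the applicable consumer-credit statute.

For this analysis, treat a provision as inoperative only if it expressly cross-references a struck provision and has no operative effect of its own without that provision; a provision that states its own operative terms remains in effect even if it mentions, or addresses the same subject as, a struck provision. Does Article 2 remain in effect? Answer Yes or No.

Article 1 is struck. Article 2 operates only by reference to Article 1, so it falls with Article 1. Article 4 declares Article 1 and Article 6 mutually dependent; since one of them has fallen, all of them are of no effect. That brings down Article 6 as well. The remainder continues in force under Article 4. Article 3, Article 4, and Article 5 remain in effect. Article 2 is among the inoperative provisions, so the answer is no.

No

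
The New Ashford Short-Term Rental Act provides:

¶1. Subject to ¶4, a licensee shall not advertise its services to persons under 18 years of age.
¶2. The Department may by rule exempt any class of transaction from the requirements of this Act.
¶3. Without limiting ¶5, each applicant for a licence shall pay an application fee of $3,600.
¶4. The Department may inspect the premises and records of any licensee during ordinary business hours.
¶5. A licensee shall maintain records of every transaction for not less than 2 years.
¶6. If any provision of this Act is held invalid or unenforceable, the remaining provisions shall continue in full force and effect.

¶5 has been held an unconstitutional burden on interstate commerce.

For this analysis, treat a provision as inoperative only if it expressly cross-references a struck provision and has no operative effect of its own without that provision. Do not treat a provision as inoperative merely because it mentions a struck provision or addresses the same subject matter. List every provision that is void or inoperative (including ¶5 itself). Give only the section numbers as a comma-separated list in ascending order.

5

¶5 is struck. ¶3 mentions ¶5 but its own obligation stands independently of ¶5, so ¶3 is not affected. No other provision's operative terms depend on ¶5. Under the severability clause in ¶6, the remaining provisions continue in force. The provisions still in force are ¶1, ¶2, ¶3, ¶4, and ¶6.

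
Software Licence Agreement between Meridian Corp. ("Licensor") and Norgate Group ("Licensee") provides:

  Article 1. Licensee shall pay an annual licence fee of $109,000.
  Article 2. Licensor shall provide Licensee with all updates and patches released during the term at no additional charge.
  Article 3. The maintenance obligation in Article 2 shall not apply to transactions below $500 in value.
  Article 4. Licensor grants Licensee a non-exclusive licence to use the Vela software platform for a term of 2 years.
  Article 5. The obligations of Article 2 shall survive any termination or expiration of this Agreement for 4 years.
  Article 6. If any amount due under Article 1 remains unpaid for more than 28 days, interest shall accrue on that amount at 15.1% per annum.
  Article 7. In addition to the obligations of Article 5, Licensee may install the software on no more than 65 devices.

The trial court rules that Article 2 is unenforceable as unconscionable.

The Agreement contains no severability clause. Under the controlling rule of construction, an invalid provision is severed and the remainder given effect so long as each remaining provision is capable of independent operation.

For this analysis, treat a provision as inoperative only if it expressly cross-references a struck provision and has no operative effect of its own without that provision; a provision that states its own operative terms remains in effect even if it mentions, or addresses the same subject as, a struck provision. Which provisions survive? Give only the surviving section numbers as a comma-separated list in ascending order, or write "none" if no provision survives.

Article 2 is struck. Article 3 has no operative effect of its own apart from Article 2 and is therefore inoperative. Article 5 merely fixes the survival period for Article 2; with Article 2 gone it has nothing to operate on and falls away. Article 7 mentions Article 5 but its own obligation stands independently of Article 5, so Article 7 is not affected. Under the stated default rule, only provisions that cannot operate independently fall away; the rest are enforced. Article 1, Article 4, Article 6, and Article 7 remain in effect.

1, 4, 6, 7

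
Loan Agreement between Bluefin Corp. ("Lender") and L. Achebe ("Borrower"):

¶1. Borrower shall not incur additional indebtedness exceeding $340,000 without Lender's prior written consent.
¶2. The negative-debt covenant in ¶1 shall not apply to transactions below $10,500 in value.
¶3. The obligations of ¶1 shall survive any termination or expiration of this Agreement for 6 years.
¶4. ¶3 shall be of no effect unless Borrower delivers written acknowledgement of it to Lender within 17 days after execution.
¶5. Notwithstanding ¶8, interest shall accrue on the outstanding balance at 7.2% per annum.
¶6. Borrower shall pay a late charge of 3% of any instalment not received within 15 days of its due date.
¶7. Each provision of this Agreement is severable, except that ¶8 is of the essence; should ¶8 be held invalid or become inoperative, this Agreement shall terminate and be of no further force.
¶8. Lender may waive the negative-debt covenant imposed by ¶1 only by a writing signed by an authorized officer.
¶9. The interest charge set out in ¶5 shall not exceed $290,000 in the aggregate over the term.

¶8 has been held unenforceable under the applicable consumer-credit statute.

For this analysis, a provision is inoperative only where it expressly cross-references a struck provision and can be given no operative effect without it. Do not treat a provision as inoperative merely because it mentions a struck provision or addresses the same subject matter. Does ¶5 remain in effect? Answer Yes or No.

¶8 is struck. No other provision's operative terms depend on ¶8. ¶7 makes ¶8 an essential term, and ¶8 is the provision held invalid; under ¶7, the entire Agreement is therefore void. No provision of the Agreement survives. ¶5 is among the inoperative provisions, so the answer is no.

No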